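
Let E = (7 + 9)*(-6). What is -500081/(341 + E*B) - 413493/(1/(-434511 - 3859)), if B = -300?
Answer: 5282182938013729/29141 ≈ 1.8126e+11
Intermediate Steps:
E = -96 (E = 16*(-6) = -96)
-500081/(341 + E*B) - 413493/(1/(-434511 - 3859)) = -500081/(341 - 96*(-300)) - 413493/(1/(-434511 - 3859)) = -500081/(341 + 28800) - 413493/(1/(-438370)) = -500081/29141 - 413493/(-1/438370) = -500081*1/29141 - 413493*(-438370) = -500081/29141 + 181262926410 = 5282182938013729/29141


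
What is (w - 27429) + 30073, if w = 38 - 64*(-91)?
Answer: 8506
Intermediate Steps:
w = 5862 (w = 38 + 5824 = 5862)
(w - 27429) + 30073 = (5862 - 27429) + 30073 = -21567 + 30073 = 8506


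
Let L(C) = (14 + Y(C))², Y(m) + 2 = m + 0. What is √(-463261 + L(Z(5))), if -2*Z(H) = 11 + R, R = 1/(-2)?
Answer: I*√7411447/4 ≈ 680.6*I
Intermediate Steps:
Y(m) = -2 + m (Y(m) = -2 + (m + 0) = -2 + m)
R = -½ ≈ -0.50000
Z(H) = -21/4 (Z(H) = -(11 - ½)/2 = -½*21/2 = -21/4)
L(C) = (12 + C)² (L(C) = (14 + (-2 + C))² = (12 + C)²)
√(-463261 + L(Z(5))) = √(-463261 + (12 - 21/4)²) = √(-463261 + (27/4)²) = √(-463261 + 729/16) = √(-7411447/16) = I*√7411447/4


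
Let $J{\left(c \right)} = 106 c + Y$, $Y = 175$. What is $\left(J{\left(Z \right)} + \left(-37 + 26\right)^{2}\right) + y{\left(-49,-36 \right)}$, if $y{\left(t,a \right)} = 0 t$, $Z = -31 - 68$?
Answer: $-10198$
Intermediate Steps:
$Z = -99$
$y{\left(t,a \right)} = 0$
$J{\left(c \right)} = 175 + 106 c$ ($J{\left(c \right)} = 106 c + 175 = 175 + 106 c$)
$\left(J{\left(Z \right)} + \left(-37 + 26\right)^{2}\right) + y{\left(-49,-36 \right)} = \left(\left(175 + 106 \left(-99\right)\right) + \left(-37 + 26\right)^{2}\right) + 0 = \left(\left(175 - 10494\right) + \left(-11\right)^{2}\right) + 0 = \left(-10319 + 121\right) + 0 = -10198 + 0 = -10198$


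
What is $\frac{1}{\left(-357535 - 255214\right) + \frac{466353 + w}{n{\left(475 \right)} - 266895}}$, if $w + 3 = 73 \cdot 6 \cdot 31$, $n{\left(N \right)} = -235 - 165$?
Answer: $- \frac{267295}{163785223883} \approx -1.632 \cdot 10^{-6}$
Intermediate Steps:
$n{\left(N \right)} = -400$
$w = 13575$ ($w = -3 + 73 \cdot 6 \cdot 31 = -3 + 438 \cdot 31 = -3 + 13578 = 13575$)
$\frac{1}{\left(-357535 - 255214\right) + \frac{466353 + w}{n{\left(475 \right)} - 266895}} = \frac{1}{\left(-357535 - 255214\right) + \frac{466353 + 13575}{-400 - 266895}} = \frac{1}{-612749 + \frac{479928}{-267295}} = \frac{1}{-612749 + 479928 \left(- \frac{1}{267295}\right)} = \frac{1}{-612749 - \frac{479928}{267295}} = \frac{1}{- \frac{163785223883}{267295}} = - \frac{267295}{163785223883}$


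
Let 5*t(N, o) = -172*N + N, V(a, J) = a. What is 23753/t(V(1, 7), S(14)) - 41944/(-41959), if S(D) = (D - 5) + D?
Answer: -4976088211/7174989 ≈ -693.53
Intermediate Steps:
S(D) = -5 + 2*D (S(D) = (-5 + D) + D = -5 + 2*D)
t(N, o) = -171*N/5 (t(N, o) = (-172*N + N)/5 = (-171*N)/5 = -171*N/5)
23753/t(V(1, 7), S(14)) - 41944/(-41959) = 23753/((-171/5*1)) - 41944/(-41959) = 23753/(-171/5) - 41944*(-1/41959) = 23753*(-5/171) + 41944/41959 = -118765/171 + 41944/41959 = -4976088211/7174989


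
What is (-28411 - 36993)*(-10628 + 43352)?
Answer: -2140280496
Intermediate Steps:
(-28411 - 36993)*(-10628 + 43352) = -65404*32724 = -2140280496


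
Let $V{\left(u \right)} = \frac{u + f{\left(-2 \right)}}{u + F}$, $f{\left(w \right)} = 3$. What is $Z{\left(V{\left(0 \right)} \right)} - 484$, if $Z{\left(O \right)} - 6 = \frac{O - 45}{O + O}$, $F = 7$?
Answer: $-530$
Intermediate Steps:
$V{\left(u \right)} = \frac{3 + u}{7 + u}$ ($V{\left(u \right)} = \frac{u + 3}{u + 7} = \frac{3 + u}{7 + u}$)
$Z{\left(O \right)} = 6 + \frac{-45 + O}{2 O}$ ($Z{\left(O \right)} = 6 + \frac{O - 45}{O + O} = 6 + \frac{-45 + O}{2 O}$)
$Z{\left(V{\left(0 \right)} \right)} - 484 = \frac{-45 + 13 \frac{3 + 0}{7 + 0}}{2 \frac{3 + 0}{7 + 0}} - 484 = \frac{-45 + 13 \cdot \frac{1}{7} \cdot 3}{2 \cdot \frac{1}{7} \cdot 3} - 484 = \frac{-45 + 13 \cdot \frac{3}{7}}{2 \cdot \frac{3}{7}} - 484 = \frac{1}{2} \cdot \frac{7}{3} \left(-45 + \frac{39}{7}\right) - 484 = \frac{1}{2} \cdot \frac{7}{3} \left(- \frac{276}{7}\right) - 484 = -46 - 484 = -530$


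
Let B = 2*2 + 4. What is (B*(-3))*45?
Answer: -1080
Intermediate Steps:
B = 8 (B = 4 + 4 = 8)
(B*(-3))*45 = (8*(-3))*45 = -24*45 = -1080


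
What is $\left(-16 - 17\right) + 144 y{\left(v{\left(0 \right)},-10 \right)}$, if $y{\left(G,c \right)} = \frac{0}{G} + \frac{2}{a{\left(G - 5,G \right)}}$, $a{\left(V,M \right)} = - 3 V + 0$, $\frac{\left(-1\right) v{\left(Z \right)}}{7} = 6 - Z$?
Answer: $- \frac{1455}{47} \approx -30.957$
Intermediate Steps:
$v{\left(Z \right)} = -42 + 7 Z$ ($v{\left(Z \right)} = - 7 \left(6 - Z\right) = -42 + 7 Z$)
$a{\left(V,M \right)} = - 3 V$
$y{\left(G,c \right)} = \frac{2}{15 - 3 G}$ ($y{\left(G,c \right)} = \frac{0}{G} + \frac{2}{\left(-3\right) \left(G - 5\right)} = 0 + \frac{2}{\left(-3\right) \left(-5 + G\right)} = 0 + \frac{2}{15 - 3 G} = \frac{2}{15 - 3 G}$)
$\left(-16 - 17\right) + 144 y{\left(v{\left(0 \right)},-10 \right)} = \left(-16 - 17\right) + 144 \frac{2}{3 \left(5 - \left(-42 + 7 \cdot 0\right)\right)} = \left(-16 - 17\right) + 144 \frac{2}{3 \left(5 - \left(-42 + 0\right)\right)} = -33 + 144 \frac{2}{3 \left(5 - -42\right)} = -33 + 144 \frac{2}{3 \left(5 + 42\right)} = -33 + 144 \frac{2}{3 \cdot 47} = -33 + 144 \cdot \frac{2}{3} \cdot \frac{1}{47} = -33 + 144 \cdot \frac{2}{141} = -33 + \frac{96}{47} = - \frac{1455}{47}$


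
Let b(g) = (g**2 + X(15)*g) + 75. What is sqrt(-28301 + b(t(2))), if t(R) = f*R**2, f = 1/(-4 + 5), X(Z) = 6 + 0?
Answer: I*sqrt(28186) ≈ 167.89*I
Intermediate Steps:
X(Z) = 6
f = 1 (f = 1/1 = 1)
t(R) = R**2 (t(R) = 1*R**2 = R**2)
b(g) = 75 + g**2 + 6*g (b(g) = (g**2 + 6*g) + 75 = 75 + g**2 + 6*g)
sqrt(-28301 + b(t(2))) = sqrt(-28301 + (75 + (2**2)**2 + 6*2**2)) = sqrt(-28301 + (75 + 4**2 + 6*4)) = sqrt(-28301 + (75 + 16 + 24)) = sqrt(-28301 + 115) = sqrt(-28186) = I*sqrt(28186)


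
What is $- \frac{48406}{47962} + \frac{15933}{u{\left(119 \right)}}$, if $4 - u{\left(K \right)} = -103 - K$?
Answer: $\frac{3332915}{47962} \approx 69.491$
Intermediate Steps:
$u{\left(K \right)} = 107 + K$ ($u{\left(K \right)} = 4 - \left(-103 - K\right) = 4 + \left(103 + K\right) = 107 + K$)
$- \frac{48406}{47962} + \frac{15933}{u{\left(119 \right)}} = - \frac{48406}{47962} + \frac{15933}{107 + 119} = \left(-48406\right) \frac{1}{47962} + \frac{15933}{226} = - \frac{24203}{23981} + 15933 \cdot \frac{1}{226} = - \frac{24203}{23981} + \frac{141}{2} = \frac{3332915}{47962}$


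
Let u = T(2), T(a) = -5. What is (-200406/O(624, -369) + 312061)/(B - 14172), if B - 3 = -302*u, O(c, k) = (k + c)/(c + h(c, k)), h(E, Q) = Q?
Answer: -111655/12659 ≈ -8.8202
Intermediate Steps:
O(c, k) = 1 (O(c, k) = (k + c)/(c + k) = (c + k)/(c + k) = 1)
u = -5
B = 1513 (B = 3 - 302*(-5) = 3 + 1510 = 1513)
(-200406/O(624, -369) + 312061)/(B - 14172) = (-200406/1 + 312061)/(1513 - 14172) = (-200406*1 + 312061)/(-12659) = (-200406 + 312061)*(-1/12659) = 111655*(-1/12659) = -111655/12659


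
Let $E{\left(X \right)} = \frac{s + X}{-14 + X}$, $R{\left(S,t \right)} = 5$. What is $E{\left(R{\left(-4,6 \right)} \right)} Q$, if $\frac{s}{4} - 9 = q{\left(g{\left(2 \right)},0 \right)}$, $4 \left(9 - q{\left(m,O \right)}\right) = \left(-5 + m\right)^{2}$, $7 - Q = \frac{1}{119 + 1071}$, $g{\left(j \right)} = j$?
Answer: $- \frac{16658}{315} \approx -52.883$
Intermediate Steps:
$Q = \frac{8329}{1190}$ ($Q = 7 - \frac{1}{119 + 1071} = 7 - \frac{1}{1190} = \frac{8329}{1190} \approx 6.9992$)
$q{\left(m,O \right)} = 9 - \frac{\left(-5 + m\right)^{2}}{4}$
$s = 63$ ($s = 36 + 4 \left(9 - \frac{\left(-5 + 2\right)^{2}}{4}\right) = 36 + 4 \left(9 - \frac{\left(-3\right)^{2}}{4}\right) = 36 + 4 \left(9 - \frac{9}{4}\right) = 36 + 4 \cdot \frac{27}{4} = 36 + 27 = 63$)
$E{\left(X \right)} = \frac{63 + X}{-14 + X}$
$E{\left(R{\left(-4,6 \right)} \right)} Q = \frac{63 + 5}{-14 + 5} \cdot \frac{8329}{1190} = \frac{1}{-9} \cdot 68 \cdot \frac{8329}{1190} = \left(- \frac{1}{9}\right) 68 \cdot \frac{8329}{1190} = \left(- \frac{68}{9}\right) \frac{8329}{1190} = - \frac{16658}{315}$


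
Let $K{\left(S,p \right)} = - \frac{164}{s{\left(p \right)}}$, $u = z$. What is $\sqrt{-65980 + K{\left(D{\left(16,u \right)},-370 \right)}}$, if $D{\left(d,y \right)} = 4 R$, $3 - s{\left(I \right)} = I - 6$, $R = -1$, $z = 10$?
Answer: $\frac{2 i \sqrt{2369373834}}{379} \approx 256.87 i$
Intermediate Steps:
$u = 10$
$s{\left(I \right)} = 9 - I$ ($s{\left(I \right)} = 3 - \left(I - 6\right) = 3 - \left(-6 + I\right) = 9 - I$)
$D{\left(d,y \right)} = -4$ ($D{\left(d,y \right)} = 4 \left(-1\right) = -4$)
$K{\left(S,p \right)} = - \frac{164}{9 - p}$
$\sqrt{-65980 + K{\left(D{\left(16,u \right)},-370 \right)}} = \sqrt{-65980 + \frac{164}{-9 - 370}} = \sqrt{-65980 + \frac{164}{-379}} = \sqrt{-65980 + 164 \left(- \frac{1}{379}\right)} = \sqrt{-65980 - \frac{164}{379}} = \sqrt{- \frac{25006584}{379}} = \frac{2 i \sqrt{2369373834}}{379}$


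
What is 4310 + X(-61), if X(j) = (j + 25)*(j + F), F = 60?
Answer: 4346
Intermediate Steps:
X(j) = (25 + j)*(60 + j) (X(j) = (j + 25)*(j + 60) = (25 + j)*(60 + j))
4310 + X(-61) = 4310 + (1500 + (-61)² + 85*(-61)) = 4310 + (1500 + 3721 - 5185) = 4310 + 36 = 4346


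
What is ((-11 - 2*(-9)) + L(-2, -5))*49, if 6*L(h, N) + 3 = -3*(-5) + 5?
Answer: 2891/6 ≈ 481.83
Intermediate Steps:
L(h, N) = 17/6 (L(h, N) = -1/2 + (-3*(-5) + 5)/6 = -1/2 + (15 + 5)/6 = -1/2 + (1/6)*20 = -1/2 + 10/3 = 17/6)
((-11 - 2*(-9)) + L(-2, -5))*49 = ((-11 - 2*(-9)) + 17/6)*49 = ((-11 + 18) + 17/6)*49 = (7 + 17/6)*49 = (59/6)*49 = 2891/6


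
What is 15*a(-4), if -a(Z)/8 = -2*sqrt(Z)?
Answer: 480*I ≈ 480.0*I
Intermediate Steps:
a(Z) = 16*sqrt(Z) (a(Z) = -(-16)*sqrt(Z) = 16*sqrt(Z))
15*a(-4) = 15*(16*sqrt(-4)) = 15*(16*(2*I)) = 15*(32*I) = 480*I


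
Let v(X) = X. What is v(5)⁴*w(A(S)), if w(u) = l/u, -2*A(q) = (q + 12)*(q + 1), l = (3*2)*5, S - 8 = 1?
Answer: -1250/7 ≈ -178.57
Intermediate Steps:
S = 9 (S = 8 + 1 = 9)
l = 30 (l = 6*5 = 30)
A(q) = -(1 + q)*(12 + q)/2 (A(q) = -(q + 12)*(q + 1)/2 = -(12 + q)*(1 + q)/2 = -(1 + q)*(12 + q)/2)
w(u) = 30/u
v(5)⁴*w(A(S)) = 5⁴*(30/(-6 - 13/2*9 - ½*9²)) = 625*(30/(-6 - 117/2 - ½*81)) = 625*(30/(-6 - 117/2 - 81/2)) = 625*(30/(-105)) = 625*(30*(-1/105)) = 625*(-2/7) = -1250/7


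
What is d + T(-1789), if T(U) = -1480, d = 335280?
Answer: 333800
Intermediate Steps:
d + T(-1789) = 335280 - 1480 = 333800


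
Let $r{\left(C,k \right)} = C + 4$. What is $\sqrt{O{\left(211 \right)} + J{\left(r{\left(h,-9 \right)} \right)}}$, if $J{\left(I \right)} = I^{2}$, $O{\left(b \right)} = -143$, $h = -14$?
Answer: $i \sqrt{43} \approx 6.5574 i$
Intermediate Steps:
$r{\left(C,k \right)} = 4 + C$
$\sqrt{O{\left(211 \right)} + J{\left(r{\left(h,-9 \right)} \right)}} = \sqrt{-143 + \left(4 - 14\right)^{2}} = \sqrt{-143 + \left(-10\right)^{2}} = \sqrt{-143 + 100} = \sqrt{-43} = i \sqrt{43}$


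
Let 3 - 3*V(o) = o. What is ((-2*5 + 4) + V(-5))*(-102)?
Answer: 340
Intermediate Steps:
V(o) = 1 - o/3
((-2*5 + 4) + V(-5))*(-102) = ((-2*5 + 4) + (1 - ⅓*(-5)))*(-102) = ((-10 + 4) + (1 + 5/3))*(-102) = (-6 + 8/3)*(-102) = -10/3*(-102) = 340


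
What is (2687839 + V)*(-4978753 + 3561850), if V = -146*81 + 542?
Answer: -3792418809165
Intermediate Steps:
V = -11284 (V = -11826 + 542 = -11284)
(2687839 + V)*(-4978753 + 3561850) = (2687839 - 11284)*(-4978753 + 3561850) = 2676555*(-1416903) = -3792418809165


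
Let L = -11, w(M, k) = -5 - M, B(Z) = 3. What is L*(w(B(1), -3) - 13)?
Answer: 231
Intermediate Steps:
L*(w(B(1), -3) - 13) = -11*((-5 - 1*3) - 13) = -11*((-5 - 3) - 13) = -11*(-8 - 13) = -11*(-21) = 231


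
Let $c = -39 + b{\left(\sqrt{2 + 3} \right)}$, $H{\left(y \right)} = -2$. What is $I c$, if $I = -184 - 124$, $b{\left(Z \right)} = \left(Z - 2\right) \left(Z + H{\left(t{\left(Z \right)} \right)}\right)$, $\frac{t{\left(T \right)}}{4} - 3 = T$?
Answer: $9240 + 1232 \sqrt{5} \approx 11995.0$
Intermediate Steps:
$t{\left(T \right)} = 12 + 4 T$
$b{\left(Z \right)} = \left(-2 + Z\right)^{2}$ ($b{\left(Z \right)} = \left(Z - 2\right) \left(Z - 2\right) = \left(-2 + Z\right) \left(-2 + Z\right) = \left(-2 + Z\right)^{2}$)
$c = -30 - 4 \sqrt{5}$ ($c = -39 + \left(4 + \left(\sqrt{2 + 3}\right)^{2} - 4 \sqrt{2 + 3}\right) = -39 + \left(4 + \left(\sqrt{5}\right)^{2} - 4 \sqrt{5}\right) = -39 + \left(4 + 5 - 4 \sqrt{5}\right) = -39 + \left(9 - 4 \sqrt{5}\right) = -30 - 4 \sqrt{5} \approx -38.944$)
$I = -308$ ($I = -184 - 124 = -308$)
$I c = - 308 \left(-30 - 4 \sqrt{5}\right) = 9240 + 1232 \sqrt{5}$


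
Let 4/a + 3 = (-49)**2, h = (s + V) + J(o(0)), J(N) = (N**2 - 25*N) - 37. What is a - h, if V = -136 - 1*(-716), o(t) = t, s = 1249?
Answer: -2148606/1199 ≈ -1792.0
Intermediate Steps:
V = 580 (V = -136 + 716 = 580)
J(N) = -37 + N**2 - 25*N
h = 1792 (h = (1249 + 580) + (-37 + 0**2 - 25*0) = 1829 + (-37 + 0 + 0) = 1829 - 37 = 1792)
a = 2/1199 (a = 4/(-3 + (-49)**2) = 4/(-3 + 2401) = 4/2398 = 4*(1/2398) = 2/1199 ≈ 0.0016681)
a - h = 2/1199 - 1*1792 = 2/1199 - 1792 = -2148606/1199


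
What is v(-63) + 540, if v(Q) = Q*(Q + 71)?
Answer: 36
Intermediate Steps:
v(Q) = Q*(71 + Q)
v(-63) + 540 = -63*(71 - 63) + 540 = -63*8 + 540 = -504 + 540 = 36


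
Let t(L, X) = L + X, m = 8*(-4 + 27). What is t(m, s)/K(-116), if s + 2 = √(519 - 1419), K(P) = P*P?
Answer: 91/6728 + 15*I/6728 ≈ 0.013526 + 0.0022295*I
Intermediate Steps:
K(P) = P²
s = -2 + 30*I (s = -2 + √(519 - 1419) = -2 + √(-900) = -2 + 30*I ≈ -2.0 + 30.0*I)
m = 184 (m = 8*23 = 184)
t(m, s)/K(-116) = (184 + (-2 + 30*I))/((-116)²) = (182 + 30*I)/13456 = (182 + 30*I)*(1/13456) = 91/6728 + 15*I/6728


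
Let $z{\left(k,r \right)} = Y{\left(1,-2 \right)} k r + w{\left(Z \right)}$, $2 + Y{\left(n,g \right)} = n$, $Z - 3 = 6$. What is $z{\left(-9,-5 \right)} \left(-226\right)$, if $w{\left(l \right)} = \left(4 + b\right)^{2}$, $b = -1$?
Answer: $8136$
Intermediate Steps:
$Z = 9$ ($Z = 3 + 6 = 9$)
$Y{\left(n,g \right)} = -2 + n$
$w{\left(l \right)} = 9$ ($w{\left(l \right)} = \left(4 - 1\right)^{2} = 3^{2} = 9$)
$z{\left(k,r \right)} = 9 - k r$ ($z{\left(k,r \right)} = \left(-2 + 1\right) k r + 9 = - k r + 9 = 9 - k r$)
$z{\left(-9,-5 \right)} \left(-226\right) = \left(9 - \left(-9\right) \left(-5\right)\right) \left(-226\right) = \left(9 - 45\right) \left(-226\right) = \left(-36\right) \left(-226\right) = 8136$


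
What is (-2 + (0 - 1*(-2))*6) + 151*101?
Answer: 15261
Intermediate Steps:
(-2 + (0 - 1*(-2))*6) + 151*101 = (-2 + (0 + 2)*6) + 15251 = (-2 + 2*6) + 15251 = (-2 + 12) + 15251 = 10 + 15251 = 15261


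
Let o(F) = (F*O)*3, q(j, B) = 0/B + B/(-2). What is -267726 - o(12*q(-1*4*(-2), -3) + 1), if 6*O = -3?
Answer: -535395/2 ≈ -2.6770e+5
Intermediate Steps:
O = -½ (O = (⅙)*(-3) = -½ ≈ -0.50000)
q(j, B) = -B/2 (q(j, B) = 0 + B*(-½) = 0 - B/2 = -B/2)
o(F) = -3*F/2 (o(F) = (F*(-½))*3 = -F/2*3 = -3*F/2)
-267726 - o(12*q(-1*4*(-2), -3) + 1) = -267726 - (-3)*(12*(-½*(-3)) + 1)/2 = -267726 - (-3)*(12*(3/2) + 1)/2 = -267726 - (-3)*(18 + 1)/2 = -267726 - (-3)*19/2 = -267726 - 1*(-57/2) = -267726 + 57/2 = -535395/2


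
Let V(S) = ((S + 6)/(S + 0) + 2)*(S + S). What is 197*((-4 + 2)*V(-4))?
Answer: 4728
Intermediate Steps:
V(S) = 2*S*(2 + (6 + S)/S) (V(S) = ((6 + S)/S + 2)*(2*S) = (2 + (6 + S)/S)*(2*S) = 2*S*(2 + (6 + S)/S))
197*((-4 + 2)*V(-4)) = 197*((-4 + 2)*(12 + 6*(-4))) = 197*(-2*(12 - 24)) = 197*(-2*(-12)) = 197*24 = 4728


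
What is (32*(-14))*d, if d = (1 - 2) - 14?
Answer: 6720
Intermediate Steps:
d = -15 (d = -1 - 14 = -15)
(32*(-14))*d = (32*(-14))*(-15) = -448*(-15) = 6720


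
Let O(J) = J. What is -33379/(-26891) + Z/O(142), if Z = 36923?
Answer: 997636211/3818522 ≈ 261.26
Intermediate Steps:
-33379/(-26891) + Z/O(142) = -33379/(-26891) + 36923/142 = -33379*(-1/26891) + 36923*(1/142) = 33379/26891 + 36923/142 = 997636211/3818522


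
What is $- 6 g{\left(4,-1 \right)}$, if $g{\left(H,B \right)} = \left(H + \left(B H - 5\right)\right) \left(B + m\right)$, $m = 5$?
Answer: $120$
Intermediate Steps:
$g{\left(H,B \right)} = \left(5 + B\right) \left(-5 + H + B H\right)$ ($g{\left(H,B \right)} = \left(H + \left(B H - 5\right)\right) \left(B + 5\right) = \left(H + \left(-5 + B H\right)\right) \left(5 + B\right) = \left(-5 + H + B H\right) \left(5 + B\right) = \left(5 + B\right) \left(-5 + H + B H\right)$)
$- 6 g{\left(4,-1 \right)} = - 6 \left(-25 - -5 + 5 \cdot 4 + 4 \left(-1\right)^{2} + 6 \left(-1\right) 4\right) = - 6 \left(-25 + 5 + 20 + 4 \cdot 1 - 24\right) = - 6 \left(-25 + 5 + 20 + 4 - 24\right) = \left(-6\right) \left(-20\right) = 120$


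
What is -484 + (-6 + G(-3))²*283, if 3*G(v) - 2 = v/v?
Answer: 6591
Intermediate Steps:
G(v) = 1 (G(v) = ⅔ + (v/v)/3 = ⅔ + (⅓)*1 = ⅔ + ⅓ = 1)
-484 + (-6 + G(-3))²*283 = -484 + (-6 + 1)²*283 = -484 + (-5)²*283 = -484 + 25*283 = -484 + 7075 = 6591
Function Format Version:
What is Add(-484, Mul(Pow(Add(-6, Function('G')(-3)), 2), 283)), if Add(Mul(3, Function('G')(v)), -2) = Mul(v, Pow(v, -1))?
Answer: 6591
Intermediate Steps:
Function('G')(v) = 1 (Function('G')(v) = Add(Rational(2, 3), Mul(Rational(1, 3), Mul(v, Pow(v, -1)))) = Add(Rational(2, 3), Mul(Rational(1, 3), 1)) = Add(Rational(2, 3), Rational(1, 3)) = 1)
Add(-484, Mul(Pow(Add(-6, Function('G')(-3)), 2), 283)) = Add(-484, Mul(Pow(Add(-6, 1), 2), 283)) = Add(-484, Mul(Pow(-5, 2), 283)) = Add(-484, Mul(25, 283)) = Add(-484, 7075) = 6591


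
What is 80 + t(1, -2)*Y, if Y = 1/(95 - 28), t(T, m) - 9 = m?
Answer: 5367/67 ≈ 80.104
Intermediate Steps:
t(T, m) = 9 + m
Y = 1/67 ≈ 0.014925
80 + t(1, -2)*Y = 80 + (9 - 2)*(1/67) = 80 + 7*(1/67) = 80 + 7/67 = 5367/67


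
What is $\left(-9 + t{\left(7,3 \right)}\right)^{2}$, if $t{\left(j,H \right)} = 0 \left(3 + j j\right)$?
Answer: $81$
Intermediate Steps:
$t{\left(j,H \right)} = 0$ ($t{\left(j,H \right)} = 0 \left(3 + j^{2}\right) = 0$)
$\left(-9 + t{\left(7,3 \right)}\right)^{2} = \left(-9 + 0\right)^{2} = \left(-9\right)^{2} = 81$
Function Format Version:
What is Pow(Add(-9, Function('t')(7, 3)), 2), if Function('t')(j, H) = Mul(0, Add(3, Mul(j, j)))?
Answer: 81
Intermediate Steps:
Function('t')(j, H) = 0 (Function('t')(j, H) = Mul(0, Add(3, Pow(j, 2))) = 0)
Pow(Add(-9, Function('t')(7, 3)), 2) = Pow(Add(-9, 0), 2) = Pow(-9, 2) = 81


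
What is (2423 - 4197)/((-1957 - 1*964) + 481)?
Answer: 887/1220 ≈ 0.72705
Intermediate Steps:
(2423 - 4197)/((-1957 - 1*964) + 481) = -1774/((-1957 - 964) + 481) = -1774/(-2921 + 481) = -1774/(-2440) = -1774*(-1/2440) = 887/1220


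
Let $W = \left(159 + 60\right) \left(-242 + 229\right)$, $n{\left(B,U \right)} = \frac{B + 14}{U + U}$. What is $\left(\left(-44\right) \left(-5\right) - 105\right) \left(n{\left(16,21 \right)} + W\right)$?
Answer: $- \frac{2291260}{7} \approx -3.2732 \cdot 10^{5}$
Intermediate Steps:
$n{\left(B,U \right)} = \frac{14 + B}{2 U}$
$W = -2847$ ($W = 219 \left(-13\right) = -2847$)
$\left(\left(-44\right) \left(-5\right) - 105\right) \left(n{\left(16,21 \right)} + W\right) = \left(\left(-44\right) \left(-5\right) - 105\right) \left(\frac{14 + 16}{2 \cdot 21} - 2847\right) = \left(220 - 105\right) \left(\frac{1}{2} \cdot \frac{1}{21} \cdot 30 - 2847\right) = 115 \left(\frac{5}{7} - 2847\right) = 115 \left(- \frac{19924}{7}\right) = - \frac{2291260}{7}$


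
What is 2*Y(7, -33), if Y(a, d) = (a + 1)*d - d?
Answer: -462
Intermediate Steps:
Y(a, d) = -d + d*(1 + a) (Y(a, d) = (1 + a)*d - d = d*(1 + a) - d = -d + d*(1 + a))
2*Y(7, -33) = 2*(7*(-33)) = 2*(-231) = -462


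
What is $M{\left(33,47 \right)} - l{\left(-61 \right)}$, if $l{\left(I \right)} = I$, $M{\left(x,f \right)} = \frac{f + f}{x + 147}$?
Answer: $\frac{5537}{90} \approx 61.522$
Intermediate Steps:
$M{\left(x,f \right)} = \frac{2 f}{147 + x}$
$M{\left(33,47 \right)} - l{\left(-61 \right)} = 2 \cdot 47 \frac{1}{147 + 33} - -61 = 2 \cdot 47 \cdot \frac{1}{180} + 61 = \frac{47}{90} + 61 = \frac{5537}{90}$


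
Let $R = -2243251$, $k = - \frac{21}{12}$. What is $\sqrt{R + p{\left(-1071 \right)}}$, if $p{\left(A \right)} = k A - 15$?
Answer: $\frac{i \sqrt{8965567}}{2} \approx 1497.1 i$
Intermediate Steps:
$k = - \frac{7}{4}$ ($k = \left(-21\right) \frac{1}{12} = - \frac{7}{4} \approx -1.75$)
$p{\left(A \right)} = -15 - \frac{7 A}{4}$ ($p{\left(A \right)} = - \frac{7 A}{4} - 15 = -15 - \frac{7 A}{4}$)
$\sqrt{R + p{\left(-1071 \right)}} = \sqrt{-2243251 - - \frac{7437}{4}} = \sqrt{-2243251 + \left(-15 + \frac{7497}{4}\right)} = \sqrt{-2243251 + \frac{7437}{4}} = \sqrt{- \frac{8965567}{4}} = \frac{i \sqrt{8965567}}{2}$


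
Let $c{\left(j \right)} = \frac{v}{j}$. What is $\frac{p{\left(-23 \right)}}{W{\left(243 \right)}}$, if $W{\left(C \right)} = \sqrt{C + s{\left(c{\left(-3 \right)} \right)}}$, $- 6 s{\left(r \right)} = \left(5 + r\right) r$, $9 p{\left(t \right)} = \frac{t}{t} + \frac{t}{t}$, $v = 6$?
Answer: $\frac{\sqrt{61}}{549} \approx 0.014226$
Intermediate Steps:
$p{\left(t \right)} = \frac{2}{9}$ ($p{\left(t \right)} = \frac{\frac{t}{t} + \frac{t}{t}}{9} = \frac{1 + 1}{9} = \frac{1}{9} \cdot 2 = \frac{2}{9}$)
$c{\left(j \right)} = \frac{6}{j}$
$s{\left(r \right)} = - \frac{r \left(5 + r\right)}{6}$ ($s{\left(r \right)} = - \frac{\left(5 + r\right) r}{6} = - \frac{r \left(5 + r\right)}{6}$)
$W{\left(C \right)} = \sqrt{1 + C}$ ($W{\left(C \right)} = \sqrt{C - \frac{\frac{6}{-3} \left(5 + \frac{6}{-3}\right)}{6}} = \sqrt{C - \frac{6 \left(- \frac{1}{3}\right) \left(5 + 6 \left(- \frac{1}{3}\right)\right)}{6}} = \sqrt{C - - \frac{5 - 2}{3}} = \sqrt{C - \left(- \frac{1}{3}\right) 3} = \sqrt{C + 1} = \sqrt{1 + C}$)
$\frac{p{\left(-23 \right)}}{W{\left(243 \right)}} = \frac{2}{9 \sqrt{1 + 243}} = \frac{2}{9 \sqrt{244}} = \frac{2}{9 \cdot 2 \sqrt{61}} = \frac{2 \frac{\sqrt{61}}{122}}{9} = \frac{\sqrt{61}}{549}$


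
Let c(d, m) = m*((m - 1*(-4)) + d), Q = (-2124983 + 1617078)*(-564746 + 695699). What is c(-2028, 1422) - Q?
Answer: 66510827421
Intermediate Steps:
Q = -66511683465 (Q = -507905*130953 = -66511683465)
c(d, m) = m*(4 + d + m) (c(d, m) = m*((m + 4) + d) = m*((4 + m) + d) = m*(4 + d + m))
c(-2028, 1422) - Q = 1422*(4 - 2028 + 1422) - 1*(-66511683465) = 1422*(-602) + 66511683465 = -856044 + 66511683465 = 66510827421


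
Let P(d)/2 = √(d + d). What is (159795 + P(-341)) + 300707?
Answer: 460502 + 2*I*√682 ≈ 4.605e+5 + 52.23*I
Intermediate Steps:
P(d) = 2*√2*√d (P(d) = 2*√(d + d) = 2*√(2*d) = 2*(√2*√d) = 2*√2*√d)
(159795 + P(-341)) + 300707 = (159795 + 2*√2*√(-341)) + 300707 = (159795 + 2*√2*(I*√341)) + 300707 = (159795 + 2*I*√682) + 300707 = 460502 + 2*I*√682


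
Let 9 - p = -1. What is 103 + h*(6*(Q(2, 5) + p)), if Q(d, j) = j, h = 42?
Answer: 3883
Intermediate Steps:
p = 10 (p = 9 - 1*(-1) = 9 + 1 = 10)
103 + h*(6*(Q(2, 5) + p)) = 103 + 42*(6*(5 + 10)) = 103 + 42*(6*15) = 103 + 42*90 = 103 + 3780 = 3883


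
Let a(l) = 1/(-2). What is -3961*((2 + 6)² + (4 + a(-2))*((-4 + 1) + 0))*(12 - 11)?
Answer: -423827/2 ≈ -2.1191e+5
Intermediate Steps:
a(l) = -½ (a(l) = 1*(-½) = -½)
-3961*((2 + 6)² + (4 + a(-2))*((-4 + 1) + 0))*(12 - 11) = -3961*((2 + 6)² + (4 - ½)*((-4 + 1) + 0))*(12 - 11) = -3961*(8² + 7*(-3 + 0)/2) = -3961*(64 + (7/2)*(-3)) = -3961*(64 - 21/2) = -423827/2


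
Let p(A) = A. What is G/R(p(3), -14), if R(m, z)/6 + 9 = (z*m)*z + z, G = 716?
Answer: 358/1695 ≈ 0.21121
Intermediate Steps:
R(m, z) = -54 + 6*z + 6*m*z² (R(m, z) = -54 + 6*((z*m)*z + z) = -54 + 6*((m*z)*z + z) = -54 + 6*(m*z² + z) = -54 + 6*(z + m*z²) = -54 + (6*z + 6*m*z²) = -54 + 6*z + 6*m*z²)
G/R(p(3), -14) = 716/(-54 + 6*(-14) + 6*3*(-14)²) = 716/(-54 - 84 + 6*3*196) = 716/(-54 - 84 + 3528) = 716/3390 = 716*(1/3390) = 358/1695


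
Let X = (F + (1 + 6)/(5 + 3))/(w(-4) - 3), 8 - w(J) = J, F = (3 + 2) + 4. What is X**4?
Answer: 38950081/26873856 ≈ 1.4494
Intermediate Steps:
F = 9 (F = 5 + 4 = 9)
w(J) = 8 - J
X = 79/72 (X = (9 + (1 + 6)/(5 + 3))/((8 - 1*(-4)) - 3) = (9 + 7/8)/((8 + 4) - 3) = (9 + 7*(1/8))/(12 - 3) = (9 + 7/8)/9 = (79/8)*(1/9) = 79/72 ≈ 1.0972)
X**4 = (79/72)**4 = 38950081/26873856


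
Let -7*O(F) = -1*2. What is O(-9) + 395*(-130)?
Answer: -359448/7 ≈ -51350.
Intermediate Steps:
O(F) = 2/7 (O(F) = -(-1)*2/7 = -⅐*(-2) = 2/7)
O(-9) + 395*(-130) = 2/7 + 395*(-130) = 2/7 - 51350 = -359448/7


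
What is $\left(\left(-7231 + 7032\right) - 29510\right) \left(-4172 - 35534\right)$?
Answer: $1179625554$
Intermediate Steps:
$\left(\left(-7231 + 7032\right) - 29510\right) \left(-4172 - 35534\right) = \left(-199 - 29510\right) \left(-39706\right) = \left(-29709\right) \left(-39706\right) = 1179625554$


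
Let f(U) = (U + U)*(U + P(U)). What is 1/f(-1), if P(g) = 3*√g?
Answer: 1/20 + 3*I/20 ≈ 0.05 + 0.15*I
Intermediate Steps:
f(U) = 2*U*(U + 3*√U) (f(U) = (U + U)*(U + 3*√U) = (2*U)*(U + 3*√U) = 2*U*(U + 3*√U))
1/f(-1) = 1/(2*(-1)*(-1 + 3*√(-1))) = 1/(2*(-1)*(-1 + 3*I)) = 1/(2 - 6*I) = (2 + 6*I)/40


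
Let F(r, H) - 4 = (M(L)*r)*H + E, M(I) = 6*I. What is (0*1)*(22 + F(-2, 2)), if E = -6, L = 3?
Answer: 0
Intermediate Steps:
F(r, H) = -2 + 18*H*r (F(r, H) = 4 + (((6*3)*r)*H - 6) = 4 + ((18*r)*H - 6) = 4 + (18*H*r - 6) = 4 + (-6 + 18*H*r) = -2 + 18*H*r)
(0*1)*(22 + F(-2, 2)) = (0*1)*(22 + (-2 + 18*2*(-2))) = 0*(22 + (-2 - 72)) = 0*(22 - 74) = 0*(-52) = 0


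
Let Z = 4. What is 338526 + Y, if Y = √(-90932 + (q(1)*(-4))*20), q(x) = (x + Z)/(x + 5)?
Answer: 338526 + 2*I*√204747/3 ≈ 3.3853e+5 + 301.66*I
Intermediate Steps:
q(x) = (4 + x)/(5 + x) (q(x) = (x + 4)/(x + 5) = (4 + x)/(5 + x))
Y = 2*I*√204747/3 (Y = √(-90932 + (((4 + 1)/(5 + 1))*(-4))*20) = √(-90932 + ((5/6)*(-4))*20) = √(-90932 + (((⅙)*5)*(-4))*20) = √(-90932 + ((⅚)*(-4))*20) = √(-90932 - 10/3*20) = √(-90932 - 200/3) = √(-272996/3) = 2*I*√204747/3 ≈ 301.66*I)
338526 + Y = 338526 + 2*I*√204747/3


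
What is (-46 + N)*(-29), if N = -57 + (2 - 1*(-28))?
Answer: 2117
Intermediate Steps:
N = -27 (N = -57 + (2 + 28) = -57 + 30 = -27)
(-46 + N)*(-29) = (-46 - 27)*(-29) = -73*(-29) = 2117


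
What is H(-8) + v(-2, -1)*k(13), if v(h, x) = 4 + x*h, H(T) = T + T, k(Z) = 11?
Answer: 50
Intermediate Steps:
H(T) = 2*T
v(h, x) = 4 + h*x
H(-8) + v(-2, -1)*k(13) = 2*(-8) + (4 - 2*(-1))*11 = -16 + (4 + 2)*11 = -16 + 6*11 = -16 + 66 = 50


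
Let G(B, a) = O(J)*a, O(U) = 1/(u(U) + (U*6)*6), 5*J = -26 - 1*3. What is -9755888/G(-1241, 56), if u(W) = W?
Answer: 1308508478/35 ≈ 3.7386e+7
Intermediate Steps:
J = -29/5 (J = (-26 - 1*3)/5 = (-26 - 3)/5 = (⅕)*(-29) = -29/5 ≈ -5.8000)
O(U) = 1/(37*U) (O(U) = 1/(U + (U*6)*6) = 1/(U + (6*U)*6) = 1/(U + 36*U) = 1/(37*U))
G(B, a) = -5*a/1073 (G(B, a) = (1/(37*(-29/5)))*a = ((1/37)*(-5/29))*a = -5*a/1073)
-9755888/G(-1241, 56) = -9755888/((-5/1073*56)) = -9755888/(-280/1073) = -9755888*(-1073/280) = 1308508478/35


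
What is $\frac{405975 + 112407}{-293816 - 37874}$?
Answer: $- \frac{259191}{165845} \approx -1.5629$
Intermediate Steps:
$\frac{405975 + 112407}{-293816 - 37874} = \frac{518382}{-331690} = 518382 \left(- \frac{1}{331690}\right) = - \frac{259191}{165845}$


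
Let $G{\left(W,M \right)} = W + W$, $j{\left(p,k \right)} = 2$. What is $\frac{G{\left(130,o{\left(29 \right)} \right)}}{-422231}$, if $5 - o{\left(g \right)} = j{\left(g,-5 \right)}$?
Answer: $- \frac{260}{422231} \approx -0.00061578$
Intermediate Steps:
$o{\left(g \right)} = 3$ ($o{\left(g \right)} = 5 - 2 = 3$)
$G{\left(W,M \right)} = 2 W$
$\frac{G{\left(130,o{\left(29 \right)} \right)}}{-422231} = \frac{2 \cdot 130}{-422231} = 260 \left(- \frac{1}{422231}\right) = - \frac{260}{422231}$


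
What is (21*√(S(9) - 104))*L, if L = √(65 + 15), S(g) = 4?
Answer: 840*I*√5 ≈ 1878.3*I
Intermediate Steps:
L = 4*√5 (L = √80 = 4*√5 ≈ 8.9443)
(21*√(S(9) - 104))*L = (21*√(4 - 104))*(4*√5) = (21*√(-100))*(4*√5) = (21*(10*I))*(4*√5) = (210*I)*(4*√5) = 840*I*√5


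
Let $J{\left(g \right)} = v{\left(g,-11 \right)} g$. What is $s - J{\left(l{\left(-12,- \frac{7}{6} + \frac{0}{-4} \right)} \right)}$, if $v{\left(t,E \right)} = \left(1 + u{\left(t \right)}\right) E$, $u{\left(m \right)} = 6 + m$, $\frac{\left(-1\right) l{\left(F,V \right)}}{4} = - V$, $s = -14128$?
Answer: $- \frac{128230}{9} \approx -14248.0$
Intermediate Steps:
$l{\left(F,V \right)} = 4 V$ ($l{\left(F,V \right)} = - 4 \left(- V\right) = 4 V$)
$v{\left(t,E \right)} = E \left(7 + t\right)$ ($v{\left(t,E \right)} = \left(1 + \left(6 + t\right)\right) E = \left(7 + t\right) E = E \left(7 + t\right)$)
$J{\left(g \right)} = g \left(-77 - 11 g\right)$ ($J{\left(g \right)} = - 11 \left(7 + g\right) g = \left(-77 - 11 g\right) g = g \left(-77 - 11 g\right)$)
$s - J{\left(l{\left(-12,- \frac{7}{6} + \frac{0}{-4} \right)} \right)} = -14128 - 11 \cdot 4 \left(- \frac{7}{6} + \frac{0}{-4}\right) \left(-7 - 4 \left(- \frac{7}{6} + \frac{0}{-4}\right)\right) = -14128 - 11 \cdot 4 \left(\left(-7\right) \frac{1}{6} + 0 \left(- \frac{1}{4}\right)\right) \left(-7 - 4 \left(\left(-7\right) \frac{1}{6} + 0 \left(- \frac{1}{4}\right)\right)\right) = -14128 - 11 \cdot 4 \left(- \frac{7}{6} + 0\right) \left(-7 - 4 \left(- \frac{7}{6} + 0\right)\right) = -14128 - 11 \cdot 4 \left(- \frac{7}{6}\right) \left(-7 - 4 \left(- \frac{7}{6}\right)\right) = -14128 - 11 \left(- \frac{14}{3}\right) \left(-7 - - \frac{14}{3}\right) = -14128 - 11 \left(- \frac{14}{3}\right) \left(-7 + \frac{14}{3}\right) = -14128 - 11 \left(- \frac{14}{3}\right) \left(- \frac{7}{3}\right) = -14128 - \frac{1078}{9} = - \frac{128230}{9}$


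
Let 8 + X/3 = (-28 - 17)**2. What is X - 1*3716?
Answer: 2335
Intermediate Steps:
X = 6051 (X = -24 + 3*(-28 - 17)**2 = -24 + 3*(-45)**2 = -24 + 3*2025 = -24 + 6075 = 6051)
X - 1*3716 = 6051 - 1*3716 = 6051 - 3716 = 2335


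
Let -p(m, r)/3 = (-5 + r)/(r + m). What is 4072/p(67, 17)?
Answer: -28504/3 ≈ -9501.3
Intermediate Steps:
p(m, r) = -3*(-5 + r)/(m + r) (p(m, r) = -3*(-5 + r)/(r + m) = -3*(-5 + r)/(m + r))
4072/p(67, 17) = 4072/((3*(5 - 1*17)/(67 + 17))) = 4072/((3*(5 - 17)/84)) = 4072/((3*(1/84)*(-12))) = 4072/(-3/7) = 4072*(-7/3) = -28504/3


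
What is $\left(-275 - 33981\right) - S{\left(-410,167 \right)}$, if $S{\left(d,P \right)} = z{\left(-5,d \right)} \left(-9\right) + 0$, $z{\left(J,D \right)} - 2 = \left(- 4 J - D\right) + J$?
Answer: $-30413$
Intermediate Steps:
$z{\left(J,D \right)} = 2 - D - 3 J$ ($z{\left(J,D \right)} = 2 + \left(\left(- 4 J - D\right) + J\right) = 2 + \left(\left(- D - 4 J\right) + J\right) = 2 - \left(D + 3 J\right) = 2 - D - 3 J$)
$S{\left(d,P \right)} = -153 + 9 d$ ($S{\left(d,P \right)} = \left(2 - d - -15\right) \left(-9\right) + 0 = \left(2 - d + 15\right) \left(-9\right) + 0 = \left(17 - d\right) \left(-9\right) + 0 = \left(-153 + 9 d\right) + 0 = -153 + 9 d$)
$\left(-275 - 33981\right) - S{\left(-410,167 \right)} = \left(-275 - 33981\right) - \left(-153 + 9 \left(-410\right)\right) = \left(-275 - 33981\right) - \left(-153 - 3690\right) = -34256 - -3843 = -34256 + 3843 = -30413$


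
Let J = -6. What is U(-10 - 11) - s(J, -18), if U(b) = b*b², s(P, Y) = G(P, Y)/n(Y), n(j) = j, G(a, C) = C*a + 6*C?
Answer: -9261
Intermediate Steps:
G(a, C) = 6*C + C*a
s(P, Y) = 6 + P (s(P, Y) = (Y*(6 + P))/Y = 6 + P)
U(b) = b³
U(-10 - 11) - s(J, -18) = (-10 - 11)³ - (6 - 6) = (-21)³ - 1*0 = -9261 + 0 = -9261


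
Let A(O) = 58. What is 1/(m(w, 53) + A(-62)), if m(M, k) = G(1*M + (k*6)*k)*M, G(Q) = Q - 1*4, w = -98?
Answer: -1/1641638 ≈ -6.0915e-7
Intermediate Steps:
G(Q) = -4 + Q (G(Q) = Q - 4 = -4 + Q)
m(M, k) = M*(-4 + M + 6*k²) (m(M, k) = (-4 + (1*M + (k*6)*k))*M = (-4 + (M + (6*k)*k))*M = (-4 + (M + 6*k²))*M = (-4 + M + 6*k²)*M = M*(-4 + M + 6*k²))
1/(m(w, 53) + A(-62)) = 1/(-98*(-4 - 98 + 6*53²) + 58) = 1/(-98*(-4 - 98 + 6*2809) + 58) = 1/(-98*(-4 - 98 + 16854) + 58) = 1/(-98*16752 + 58) = 1/(-1641696 + 58) = 1/(-1641638) = -1/1641638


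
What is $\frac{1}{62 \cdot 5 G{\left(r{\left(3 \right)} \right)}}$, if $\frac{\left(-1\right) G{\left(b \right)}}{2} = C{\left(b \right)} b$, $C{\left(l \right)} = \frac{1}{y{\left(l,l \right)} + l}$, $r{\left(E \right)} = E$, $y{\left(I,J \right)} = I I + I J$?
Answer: $- \frac{7}{620} \approx -0.01129$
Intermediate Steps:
$y{\left(I,J \right)} = I^{2} + I J$
$C{\left(l \right)} = \frac{1}{l + 2 l^{2}}$ ($C{\left(l \right)} = \frac{1}{l \left(l + l\right) + l} = \frac{1}{l 2 l + l} = \frac{1}{2 l^{2} + l} = \frac{1}{l + 2 l^{2}}$)
$G{\left(b \right)} = - \frac{2}{1 + 2 b}$ ($G{\left(b \right)} = - 2 \frac{1}{b \left(1 + 2 b\right)} b = - \frac{2}{1 + 2 b}$)
$\frac{1}{62 \cdot 5 G{\left(r{\left(3 \right)} \right)}} = \frac{1}{62 \cdot 5 \left(- \frac{2}{1 + 2 \cdot 3}\right)} = \frac{1}{310 \left(- \frac{2}{1 + 6}\right)} = \frac{1}{310 \left(- \frac{2}{7}\right)} = \frac{1}{- \frac{620}{7}} = - \frac{7}{620}$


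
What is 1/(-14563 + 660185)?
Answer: 1/645622 ≈ 1.5489e-6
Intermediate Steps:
1/(-14563 + 660185) = 1/645622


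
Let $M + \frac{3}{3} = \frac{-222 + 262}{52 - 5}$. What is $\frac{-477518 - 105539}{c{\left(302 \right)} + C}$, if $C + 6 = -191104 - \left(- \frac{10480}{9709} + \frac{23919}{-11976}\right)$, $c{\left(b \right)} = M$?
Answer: $\frac{1062120779088712}{348128557757257} \approx 3.0509$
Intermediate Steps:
$M = - \frac{7}{47}$ ($M = -1 + \frac{-222 + 262}{52 - 5} = -1 + \frac{40}{47} = - \frac{7}{47} \approx -0.14894$)
$c{\left(b \right)} = - \frac{7}{47}$
$C = - \frac{7406984818063}{38758328}$ ($C = -6 - \left(191104 - \frac{10480}{9709} - \frac{7973}{3992}\right) = -6 - \frac{7406752268095}{38758328} = - \frac{7406984818063}{38758328} \approx -1.9111 \cdot 10^{5}$)
$\frac{-477518 - 105539}{c{\left(302 \right)} + C} = \frac{-477518 - 105539}{- \frac{7}{47} - \frac{7406984818063}{38758328}} = - \frac{583057}{- \frac{348128557757257}{1821641416}} = \left(-583057\right) \left(- \frac{1821641416}{348128557757257}\right) = \frac{1062120779088712}{348128557757257}$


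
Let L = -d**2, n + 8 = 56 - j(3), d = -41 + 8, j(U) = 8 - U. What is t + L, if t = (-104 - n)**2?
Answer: 20520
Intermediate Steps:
d = -33
n = 43 (n = -8 + (56 - (8 - 1*3)) = -8 + (56 - (8 - 3)) = -8 + (56 - 1*5) = -8 + (56 - 5) = -8 + 51 = 43)
L = -1089 (L = -1*(-33)**2 = -1*1089 = -1089)
t = 21609 (t = (-104 - 1*43)**2 = (-104 - 43)**2 = (-147)**2 = 21609)
t + L = 21609 - 1089 = 20520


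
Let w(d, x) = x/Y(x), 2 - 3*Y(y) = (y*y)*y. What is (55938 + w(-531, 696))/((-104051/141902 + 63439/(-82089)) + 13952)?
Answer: 109844454606332516595756/27394336546069703887613 ≈ 4.0098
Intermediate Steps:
Y(y) = ⅔ - y³/3 (Y(y) = ⅔ - y*y*y/3 = ⅔ - y²*y/3 = ⅔ - y³/3)
w(d, x) = x/(⅔ - x³/3)
(55938 + w(-531, 696))/((-104051/141902 + 63439/(-82089)) + 13952) = (55938 - 3*696/(-2 + 696³))/((-104051/141902 + 63439/(-82089)) + 13952) = (55938 - 3*696/(-2 + 337153536))/((-104051*1/141902 + 63439*(-1/82089)) + 13952) = (55938 - 3*696/337153534)/((-104051/141902 - 63439/82089) + 13952) = (55938 - 3*696*1/337153534)/(-17543563517/11648593278 + 13952) = (55938 - 1044/168576767)/(162503629851139/11648593278) = (9429847191402/168576767)*(11648593278/162503629851139) = 109844454606332516595756/27394336546069703887613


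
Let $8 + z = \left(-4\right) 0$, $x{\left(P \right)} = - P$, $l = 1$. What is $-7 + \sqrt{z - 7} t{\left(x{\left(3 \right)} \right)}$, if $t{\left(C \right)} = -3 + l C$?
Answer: $-7 - 6 i \sqrt{15} \approx -7.0 - 23.238 i$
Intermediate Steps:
$z = -8$ ($z = -8 - 0 = -8 + 0 = -8$)
$t{\left(C \right)} = -3 + C$ ($t{\left(C \right)} = -3 + 1 C = -3 + C$)
$-7 + \sqrt{z - 7} t{\left(x{\left(3 \right)} \right)} = -7 + \sqrt{-8 - 7} \left(-3 - 3\right) = -7 + \sqrt{-15} \left(-3 - 3\right) = -7 + i \sqrt{15} \left(-6\right) = -7 - 6 i \sqrt{15}$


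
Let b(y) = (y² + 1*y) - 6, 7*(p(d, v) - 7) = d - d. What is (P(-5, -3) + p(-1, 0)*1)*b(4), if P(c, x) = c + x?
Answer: -14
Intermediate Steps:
p(d, v) = 7 (p(d, v) = 7 + (d - d)/7 = 7 + (⅐)*0 = 7 + 0 = 7)
b(y) = -6 + y + y² (b(y) = (y² + y) - 6 = (y + y²) - 6 = -6 + y + y²)
(P(-5, -3) + p(-1, 0)*1)*b(4) = ((-5 - 3) + 7*1)*(-6 + 4 + 4²) = (-8 + 7)*(-6 + 4 + 16) = -1*14 = -14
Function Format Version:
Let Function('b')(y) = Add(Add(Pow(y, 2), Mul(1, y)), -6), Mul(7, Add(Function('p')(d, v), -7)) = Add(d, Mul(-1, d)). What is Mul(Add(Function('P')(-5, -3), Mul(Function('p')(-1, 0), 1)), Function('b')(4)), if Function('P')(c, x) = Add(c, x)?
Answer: -14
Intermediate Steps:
Function('p')(d, v) = 7 (Function('p')(d, v) = Add(7, Mul(Rational(1, 7), Add(d, Mul(-1, d)))) = Add(7, Mul(Rational(1, 7), 0)) = Add(7, 0) = 7)
Function('b')(y) = Add(-6, y, Pow(y, 2)) (Function('b')(y) = Add(Add(Pow(y, 2), y), -6) = Add(Add(y, Pow(y, 2)), -6) = Add(-6, y, Pow(y, 2)))
Mul(Add(Function('P')(-5, -3), Mul(Function('p')(-1, 0), 1)), Function('b')(4)) = Mul(Add(Add(-5, -3), Mul(7, 1)), Add(-6, 4, Pow(4, 2))) = Mul(Add(-8, 7), Add(-6, 4, 16)) = Mul(-1, 14) = -14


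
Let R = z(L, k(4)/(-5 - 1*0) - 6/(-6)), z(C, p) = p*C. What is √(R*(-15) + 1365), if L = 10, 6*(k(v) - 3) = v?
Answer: 5*√53 ≈ 36.401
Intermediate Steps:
k(v) = 3 + v/6
z(C, p) = C*p
R = 8/3 (R = 10*((3 + (⅙)*4)/(-5 - 1*0) - 6/(-6)) = 10*((3 + ⅔)/(-5 + 0) - 6*(-⅙)) = 10*((11/3)/(-5) + 1) = 10*((11/3)*(-⅕) + 1) = 10*(-11/15 + 1) = 10*(4/15) = 8/3 ≈ 2.6667)
√(R*(-15) + 1365) = √((8/3)*(-15) + 1365) = √(-40 + 1365) = √1325 = 5*√53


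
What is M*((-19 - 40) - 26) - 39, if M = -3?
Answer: 216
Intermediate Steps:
M*((-19 - 40) - 26) - 39 = -3*((-19 - 40) - 26) - 39 = -3*(-59 - 26) - 39 = -3*(-85) - 39 = 255 - 39 = 216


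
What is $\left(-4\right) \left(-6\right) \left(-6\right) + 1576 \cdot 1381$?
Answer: $2176312$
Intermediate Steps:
$\left(-4\right) \left(-6\right) \left(-6\right) + 1576 \cdot 1381 = 24 \left(-6\right) + 2176456 = -144 + 2176456 = 2176312$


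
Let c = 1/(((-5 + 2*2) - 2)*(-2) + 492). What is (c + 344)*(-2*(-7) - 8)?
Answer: 171313/83 ≈ 2064.0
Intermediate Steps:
c = 1/498 (c = 1/(((-5 + 4) - 2)*(-2) + 492) = 1/((-1 - 2)*(-2) + 492) = 1/(-3*(-2) + 492) = 1/(6 + 492) = 1/498 ≈ 0.0020080)
(c + 344)*(-2*(-7) - 8) = (1/498 + 344)*(-2*(-7) - 8) = 171313*(14 - 8)/498 = (171313/498)*6 = 171313/83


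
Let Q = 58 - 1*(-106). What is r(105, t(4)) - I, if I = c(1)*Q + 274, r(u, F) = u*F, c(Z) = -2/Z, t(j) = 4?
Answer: 474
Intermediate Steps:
Q = 164 (Q = 58 + 106 = 164)
r(u, F) = F*u
I = -54 (I = -2/1*164 + 274 = -2*1*164 + 274 = -2*164 + 274 = -328 + 274 = -54)
r(105, t(4)) - I = 4*105 - 1*(-54) = 420 + 54 = 474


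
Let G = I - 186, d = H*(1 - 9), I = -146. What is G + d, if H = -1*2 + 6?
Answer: -364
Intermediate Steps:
H = 4 (H = -2 + 6 = 4)
d = -32 (d = 4*(1 - 9) = 4*(-8) = -32)
G = -332 (G = -146 - 186 = -332)
G + d = -332 - 32 = -364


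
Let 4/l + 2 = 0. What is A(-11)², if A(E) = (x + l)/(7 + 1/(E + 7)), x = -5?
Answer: 784/729 ≈ 1.0754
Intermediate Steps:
l = -2 (l = 4/(-2 + 0) = 4/(-2) = 4*(-½) = -2)
A(E) = -7/(7 + 1/(7 + E)) (A(E) = (-5 - 2)/(7 + 1/(E + 7)) = -7/(7 + 1/(7 + E)))
A(-11)² = (7*(-7 - 1*(-11))/(50 + 7*(-11)))² = (7*(-7 + 11)/(50 - 77))² = (7*4/(-27))² = (7*(-1/27)*4)² = (-28/27)² = 784/729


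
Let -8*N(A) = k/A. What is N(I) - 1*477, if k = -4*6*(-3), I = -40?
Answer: -19071/40 ≈ -476.77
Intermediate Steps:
k = 72 (k = -24*(-3) = 72)
N(A) = -9/A
N(I) - 1*477 = -9/(-40) - 1*477 = -9*(-1/40) - 477 = 9/40 - 477 = -19071/40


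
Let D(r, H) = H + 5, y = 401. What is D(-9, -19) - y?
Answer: -415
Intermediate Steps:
D(r, H) = 5 + H
D(-9, -19) - y = (5 - 19) - 1*401 = -14 - 401 = -415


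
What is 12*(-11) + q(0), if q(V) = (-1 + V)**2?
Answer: -131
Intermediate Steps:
12*(-11) + q(0) = 12*(-11) + (-1 + 0)**2 = -132 + (-1)**2 = -132 + 1 = -131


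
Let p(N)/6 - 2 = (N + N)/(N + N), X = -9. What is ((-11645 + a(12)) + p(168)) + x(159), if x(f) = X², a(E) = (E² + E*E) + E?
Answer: -11246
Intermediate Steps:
a(E) = E + 2*E² (a(E) = (E² + E²) + E = 2*E² + E = E + 2*E²)
x(f) = 81 (x(f) = (-9)² = 81)
p(N) = 18 (p(N) = 12 + 6*((N + N)/(N + N)) = 12 + 6*((2*N)/((2*N))) = 12 + 6*((2*N)*(1/(2*N))) = 12 + 6*1 = 12 + 6 = 18)
((-11645 + a(12)) + p(168)) + x(159) = ((-11645 + 12*(1 + 2*12)) + 18) + 81 = ((-11645 + 12*(1 + 24)) + 18) + 81 = ((-11645 + 12*25) + 18) + 81 = ((-11645 + 300) + 18) + 81 = (-11345 + 18) + 81 = -11327 + 81 = -11246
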